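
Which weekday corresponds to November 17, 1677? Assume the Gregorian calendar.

Wednesday

Doomsday rule: the anchor day for the 1600s is Tuesday. For year 77: 77÷12 = 6 r 5, and 5÷4 = 1, so 6+5+1 = 12.
Tuesday + 12 ≡ Sunday — that's 1677's doomsday.
In November the doomsday date is Nov 7.
Nov 17 is 10 days after Nov 7; 10 mod 7 = 3, so Sunday + 3 = Wednesday.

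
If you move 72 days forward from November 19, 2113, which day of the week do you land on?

Tuesday

First find the weekday of Nov 19, 2113. Doomsday rule: the anchor day for the 2100s is Sunday. For year 13: 13÷12 = 1 r 1, and 1÷4 = 0, so 1+1+0 = 2.
Sunday + 2 ≡ Tuesday — that's 2113's doomsday.
In November the doomsday date is Nov 7.
Nov 19 is 12 days after Nov 7; 12 mod 7 = 5, so Tuesday + 5 = Sunday.
72 mod 7 = 2, so 72 days after a Sunday is Sunday + 2 = Tuesday.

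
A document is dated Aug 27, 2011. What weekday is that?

Saturday

Doomsday rule: the anchor day for the 2000s is Tuesday. For year 11: 11÷12 = 0 r 11, and 11÷4 = 2, so 0+11+2 = 13.
Tuesday + 13 ≡ Monday — that's 2011's doomsday.
In August the doomsday date is Aug 8.
Aug 27 is 19 days after Aug 8; 19 mod 7 = 5, so Monday + 5 = Saturday.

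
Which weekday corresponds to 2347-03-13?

Thursday

Doomsday rule: the anchor day for the 2300s is Wednesday. For year 47: 47÷12 = 3 r 11, and 11÷4 = 2, so 3+11+2 = 16.
Wednesday + 16 ≡ Friday — that's 2347's doomsday.
In March the doomsday date is Mar 14.
Mar 13 is 1 day before Mar 14; 1 mod 7 = 1, so Friday − 1 = Thursday.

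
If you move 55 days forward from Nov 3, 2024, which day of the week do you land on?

First find the weekday of Nov 3, 2024. Doomsday rule: the anchor day for the 2000s is Tuesday. For year 24: 24÷12 = 2 r 0, and 0÷4 = 0, so 2+0+0 = 2.
Tuesday + 2 ≡ Thursday — that's 2024's doomsday.
In November the doomsday date is Nov 7.
Nov 3 is 4 days before Nov 7; 4 mod 7 = 4, so Thursday − 4 = Sunday.
55 mod 7 = 6, so 55 days after a Sunday is Sunday + 6 = Saturday.

Saturday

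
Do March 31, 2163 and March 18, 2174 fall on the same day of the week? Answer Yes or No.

No

From Mar 31, 2163 to Mar 18, 2174 is 4005 days.
4005 mod 7 = 1, so they are different weekdays.
(Mar 31, 2163 is a Thursday; Mar 18, 2174 is a Friday.)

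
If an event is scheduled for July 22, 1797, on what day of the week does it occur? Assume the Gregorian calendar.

Saturday

Doomsday rule: the anchor day for the 1700s is Sunday. For year 97: 97÷12 = 8 r 1, and 1÷4 = 0, so 8+1+0 = 9.
Sunday + 9 ≡ Tuesday — that's 1797's doomsday.
In July the doomsday date is Jul 11.
Jul 22 is 11 days after Jul 11; 11 mod 7 = 4, so Tuesday + 4 = Saturday.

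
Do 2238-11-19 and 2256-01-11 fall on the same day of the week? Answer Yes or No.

No

From Nov 19, 2238 to Jan 11, 2256 is 6262 days.
6262 mod 7 = 4, so they are different weekdays.
(Nov 19, 2238 is a Monday; Jan 11, 2256 is a Friday.)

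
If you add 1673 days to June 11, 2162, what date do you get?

+365 (one year) → Jun 11, 2163 (1308 left).
+366 (one year; includes Feb 29, 2164) → Jun 11, 2164 (942 left).
+365 (one year) → Jun 11, 2165 (577 left).
+365 (one year) → Jun 11, 2166 (212 left).
Jun has 30 days: +20 → Jul 1, 2166 (192 left).
Jul has 31 days: +31 → Aug 1, 2166 (161 left).
Aug has 31 days: +31 → Sep 1, 2166 (130 left).
Sep has 30 days: +30 → Oct 1, 2166 (100 left).
Oct has 31 days: +31 → Nov 1, 2166 (69 left).
Nov has 30 days: +30 → Dec 1, 2166 (39 left).
Dec has 31 days: +31 → Jan 1, 2167 (8 left).
+8 → Jan 9, 2167.

January 9, 2167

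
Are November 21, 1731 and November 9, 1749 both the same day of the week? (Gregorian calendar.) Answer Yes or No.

No

From Nov 21, 1731 to Nov 9, 1749 is 6563 days.
6563 mod 7 = 4, so they are different weekdays.
(Nov 21, 1731 is a Wednesday; Nov 9, 1749 is a Sunday.)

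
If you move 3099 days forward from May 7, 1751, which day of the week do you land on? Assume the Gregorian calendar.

May 7, 1751 is a Friday.
3099 mod 7 = 5, so 3099 days after a Friday is Friday + 5 = Wednesday.

Wednesday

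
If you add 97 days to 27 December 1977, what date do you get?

April 3, 1978

Dec has 31 days: +5 → Jan 1, 1978 (92 left).
Jan has 31 days: +31 → Feb 1, 1978 (61 left).
Feb has 28 days: +28 → Mar 1, 1978 (33 left).
Mar has 31 days: +31 → Apr 1, 1978 (2 left).
+2 → Apr 3, 1978.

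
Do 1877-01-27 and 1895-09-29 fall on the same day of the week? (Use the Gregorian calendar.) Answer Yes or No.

From Jan 27, 1877 to Sep 29, 1895 is 6819 days.
6819 mod 7 = 1, so they are different weekdays.
(Jan 27, 1877 is a Saturday; Sep 29, 1895 is a Sunday.)

No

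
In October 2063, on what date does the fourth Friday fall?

October 26, 2063

October 1, 2063 is a Monday.
The first Friday is therefore October 5 (4 days later).
The fourth Friday is 5 + 3×7 = October 26.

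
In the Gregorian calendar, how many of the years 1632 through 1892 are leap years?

64

Multiples of 4 in [1632,1892]: 66.
Of those, multiples of 100: 2 (not leap unless ÷400).
Multiples of 400: 0.
Leap years = 66 − 2 + 0 = 64.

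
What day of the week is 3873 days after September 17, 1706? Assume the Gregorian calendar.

First find the weekday of Sep 17, 1706. Doomsday rule: the anchor day for the 1700s is Sunday. For year 06: 6÷12 = 0 r 6, and 6÷4 = 1, so 0+6+1 = 7.
Sunday + 7 ≡ Sunday — that's 1706's doomsday.
In September the doomsday date is Sep 5.
Sep 17 is 12 days after Sep 5; 12 mod 7 = 5, so Sunday + 5 = Friday.
3873 mod 7 = 2, so 3873 days after a Friday is Friday + 2 = Sunday.

Sunday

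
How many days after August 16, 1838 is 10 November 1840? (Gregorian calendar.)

Aug 16, 1838 → Aug 16, 1839: 365 days.
Aug 16, 1839 → Aug 16, 1840: 366 days (Feb 29, 1840 is in that span).
Aug 16, 1840 → Sep 16, 1840: 31 days (August has 31).
Sep 16, 1840 → Oct 16, 1840: 30 days (September has 30).
Oct 16, 1840 → Nov 10, 1840: 25 days.
Total: 817 days.

817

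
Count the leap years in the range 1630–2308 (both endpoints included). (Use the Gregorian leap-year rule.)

164

Multiples of 4 in [1630,2308]: 170.
Of those, multiples of 100: 7 (not leap unless ÷400).
Multiples of 400: 1.
Leap years = 170 − 7 + 1 = 164.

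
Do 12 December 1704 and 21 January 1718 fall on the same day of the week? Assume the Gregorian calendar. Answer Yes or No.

Yes

From Dec 12, 1704 to Jan 21, 1718 is 4788 days.
4788 mod 7 = 0, so they are the same weekday.
(Dec 12, 1704 is a Friday; Jan 21, 1718 is a Friday.)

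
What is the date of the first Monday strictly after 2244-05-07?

May 13, 2244

May 7, 2244 is a Tuesday.
From Tuesday to the next Monday is 6 days.
May 7, 2244 + 6 = May 13, 2244.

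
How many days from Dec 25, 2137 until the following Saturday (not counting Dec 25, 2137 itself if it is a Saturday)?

3

Dec 25, 2137 is a Wednesday.
From Wednesday to the next Saturday is 3 days.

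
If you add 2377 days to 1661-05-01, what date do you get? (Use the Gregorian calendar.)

+365 (one year) → May 1, 1662 (2012 left).
+365 (one year) → May 1, 1663 (1647 left).
+366 (one year; includes Feb 29, 1664) → May 1, 1664 (1281 left).
+365 (one year) → May 1, 1665 (916 left).
+365 (one year) → May 1, 1666 (551 left).
+365 (one year) → May 1, 1667 (186 left).
May has 31 days: +31 → Jun 1, 1667 (155 left).
Jun has 30 days: +30 → Jul 1, 1667 (125 left).
Jul has 31 days: +31 → Aug 1, 1667 (94 left).
Aug has 31 days: +31 → Sep 1, 1667 (63 left).
Sep has 30 days: +30 → Oct 1, 1667 (33 left).
Oct has 31 days: +31 → Nov 1, 1667 (2 left).
+2 → Nov 3, 1667.

November 3, 1667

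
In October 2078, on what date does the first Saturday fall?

October 1, 2078

October 1, 2078 is a Saturday.
The first Saturday is therefore October 1 (same day).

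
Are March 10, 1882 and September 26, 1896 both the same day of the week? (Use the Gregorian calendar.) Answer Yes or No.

No

From Mar 10, 1882 to Sep 26, 1896 is 5314 days.
5314 mod 7 = 1, so they are different weekdays.
(Mar 10, 1882 is a Friday; Sep 26, 1896 is a Saturday.)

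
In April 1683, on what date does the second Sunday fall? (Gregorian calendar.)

April 11, 1683

April 1, 1683 is a Thursday.
The first Sunday is therefore April 4 (3 days later).
The second Sunday is 4 + 1×7 = April 11.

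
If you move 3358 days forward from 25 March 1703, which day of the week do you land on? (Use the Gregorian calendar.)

First find the weekday of Mar 25, 1703. Doomsday rule: the anchor day for the 1700s is Sunday. For year 03: 3÷12 = 0 r 3, and 3÷4 = 0, so 0+3+0 = 3.
Sunday + 3 ≡ Wednesday — that's 1703's doomsday.
In March the doomsday date is Mar 14.
Mar 25 is 11 days after Mar 14; 11 mod 7 = 4, so Wednesday + 4 = Sunday.
3358 mod 7 = 5, so 3358 days after a Sunday is Sunday + 5 = Friday.

Friday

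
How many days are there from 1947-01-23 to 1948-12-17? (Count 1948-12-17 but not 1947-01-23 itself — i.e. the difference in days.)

694

Jan 23, 1947 → Jan 23, 1948: 365 days.
Jan 23, 1948 → Feb 23, 1948: 31 days (January has 31).
Feb 23, 1948 → Mar 23, 1948: 29 days (February has 29).
Mar 23, 1948 → Apr 23, 1948: 31 days (March has 31).
Apr 23, 1948 → May 23, 1948: 30 days (April has 30).
May 23, 1948 → Jun 23, 1948: 31 days (May has 31).
Jun 23, 1948 → Jul 23, 1948: 30 days (June has 30).
Jul 23, 1948 → Aug 23, 1948: 31 days (July has 31).
Aug 23, 1948 → Sep 23, 1948: 31 days (August has 31).
Sep 23, 1948 → Oct 23, 1948: 30 days (September has 30).
Oct 23, 1948 → Nov 23, 1948: 31 days (October has 31).
Nov 23, 1948 → Dec 17, 1948: 24 days.
Total: 694 days.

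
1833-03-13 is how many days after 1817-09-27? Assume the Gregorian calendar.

5646

Sep 27, 1817 → Sep 27, 1818: 365 days.
Sep 27, 1818 → Sep 27, 1819: 365 days.
Sep 27, 1819 → Sep 27, 1820: 366 days (Feb 29, 1820 is in that span).
Sep 27, 1820 → Sep 27, 1821: 365 days.
Sep 27, 1821 → Sep 27, 1822: 365 days.
Sep 27, 1822 → Sep 27, 1823: 365 days.
Sep 27, 1823 → Sep 27, 1824: 366 days (Feb 29, 1824 is in that span).
Sep 27, 1824 → Sep 27, 1825: 365 days.
Sep 27, 1825 → Sep 27, 1826: 365 days.
Sep 27, 1826 → Sep 27, 1827: 365 days.
Sep 27, 1827 → Sep 27, 1828: 366 days (Feb 29, 1828 is in that span).
Sep 27, 1828 → Sep 27, 1829: 365 days.
Sep 27, 1829 → Sep 27, 1830: 365 days.
Sep 27, 1830 → Sep 27, 1831: 365 days.
Sep 27, 1831 → Sep 27, 1832: 366 days (Feb 29, 1832 is in that span).
Sep 27, 1832 → Oct 27, 1832: 30 days (September has 30).
Oct 27, 1832 → Nov 27, 1832: 31 days (October has 31).
Nov 27, 1832 → Dec 27, 1832: 30 days (November has 30).
Dec 27, 1832 → Jan 27, 1833: 31 days (December has 31).
Jan 27, 1833 → Feb 27, 1833: 31 days (January has 31).
Feb 27, 1833 → Mar 13, 1833: 14 days.
Total: 5646 days.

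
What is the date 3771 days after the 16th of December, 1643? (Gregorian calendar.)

+366 (one year; includes Feb 29, 1644) → Dec 16, 1644 (3405 left).
+365 (one year) → Dec 16, 1645 (3040 left).
+365 (one year) → Dec 16, 1646 (2675 left).
+365 (one year) → Dec 16, 1647 (2310 left).
+366 (one year; includes Feb 29, 1648) → Dec 16, 1648 (1944 left).
+365 (one year) → Dec 16, 1649 (1579 left).
+365 (one year) → Dec 16, 1650 (1214 left).
+365 (one year) → Dec 16, 1651 (849 left).
+366 (one year; includes Feb 29, 1652) → Dec 16, 1652 (483 left).
+365 (one year) → Dec 16, 1653 (118 left).
Dec has 31 days: +16 → Jan 1, 1654 (102 left).
Jan has 31 days: +31 → Feb 1, 1654 (71 left).
Feb has 28 days: +28 → Mar 1, 1654 (43 left).
Mar has 31 days: +31 → Apr 1, 1654 (12 left).
+12 → Apr 13, 1654.

April 13, 1654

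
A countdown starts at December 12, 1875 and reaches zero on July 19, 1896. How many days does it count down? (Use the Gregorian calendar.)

7525

Dec 12, 1875 → Dec 12, 1876: 366 days (Feb 29, 1876 is in that span).
Dec 12, 1876 → Dec 12, 1877: 365 days.
Dec 12, 1877 → Dec 12, 1878: 365 days.
Dec 12, 1878 → Dec 12, 1879: 365 days.
Dec 12, 1879 → Dec 12, 1880: 366 days (Feb 29, 1880 is in that span).
Dec 12, 1880 → Dec 12, 1881: 365 days.
Dec 12, 1881 → Dec 12, 1882: 365 days.
Dec 12, 1882 → Dec 12, 1883: 365 days.
Dec 12, 1883 → Dec 12, 1884: 366 days (Feb 29, 1884 is in that span).
Dec 12, 1884 → Dec 12, 1885: 365 days.
Dec 12, 1885 → Dec 12, 1886: 365 days.
Dec 12, 1886 → Dec 12, 1887: 365 days.
Dec 12, 1887 → Dec 12, 1888: 366 days (Feb 29, 1888 is in that span).
Dec 12, 1888 → Dec 12, 1889: 365 days.
Dec 12, 1889 → Dec 12, 1890: 365 days.
Dec 12, 1890 → Dec 12, 1891: 365 days.
Dec 12, 1891 → Dec 12, 1892: 366 days (Feb 29, 1892 is in that span).
Dec 12, 1892 → Dec 12, 1893: 365 days.
Dec 12, 1893 → Dec 12, 1894: 365 days.
Dec 12, 1894 → Dec 12, 1895: 365 days.
Dec 12, 1895 → Jan 12, 1896: 31 days (December has 31).
Jan 12, 1896 → Feb 12, 1896: 31 days (January has 31).
Feb 12, 1896 → Mar 12, 1896: 29 days (February has 29).
Mar 12, 1896 → Apr 12, 1896: 31 days (March has 31).
Apr 12, 1896 → May 12, 1896: 30 days (April has 30).
May 12, 1896 → Jun 12, 1896: 31 days (May has 31).
Jun 12, 1896 → Jul 12, 1896: 30 days (June has 30).
Jul 12, 1896 → Jul 19, 1896: 7 days.
Total: 7525 days.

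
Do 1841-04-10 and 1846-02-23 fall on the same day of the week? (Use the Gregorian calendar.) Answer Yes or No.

From Apr 10, 1841 to Feb 23, 1846 is 1780 days.
1780 mod 7 = 2, so they are different weekdays.
(Apr 10, 1841 is a Saturday; Feb 23, 1846 is a Monday.)

No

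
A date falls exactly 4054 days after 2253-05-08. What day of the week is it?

Monday

First find the weekday of May 8, 2253. Doomsday rule: the anchor day for the 2200s is Friday. For year 53: 53÷12 = 4 r 5, and 5÷4 = 1, so 4+5+1 = 10.
Friday + 10 ≡ Monday — that's 2253's doomsday.
In May the doomsday date is May 9.
May 8 is 1 day before May 9; 1 mod 7 = 1, so Monday − 1 = Sunday.
4054 mod 7 = 1, so 4054 days after a Sunday is Sunday + 1 = Monday.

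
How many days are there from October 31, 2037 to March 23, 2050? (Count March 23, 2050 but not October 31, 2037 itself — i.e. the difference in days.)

4526

Oct 31, 2037 → Oct 31, 2038: 365 days.
Oct 31, 2038 → Oct 31, 2039: 365 days.
Oct 31, 2039 → Oct 31, 2040: 366 days (Feb 29, 2040 is in that span).
Oct 31, 2040 → Oct 31, 2041: 365 days.
Oct 31, 2041 → Oct 31, 2042: 365 days.
Oct 31, 2042 → Oct 31, 2043: 365 days.
Oct 31, 2043 → Oct 31, 2044: 366 days (Feb 29, 2044 is in that span).
Oct 31, 2044 → Oct 31, 2045: 365 days.
Oct 31, 2045 → Oct 31, 2046: 365 days.
Oct 31, 2046 → Oct 31, 2047: 365 days.
Oct 31, 2047 → Oct 31, 2048: 366 days (Feb 29, 2048 is in that span).
Oct 31, 2048 → Oct 31, 2049: 365 days.
Oct 31, 2049 → Nov 30, 2049: 30 days (October has 31).
Nov 30, 2049 → Dec 30, 2049: 30 days (November has 30).
Dec 30, 2049 → Jan 30, 2050: 31 days (December has 31).
Jan 30, 2050 → Feb 28, 2050: 29 days (January has 31).
Feb 28, 2050 → Mar 23, 2050: 23 days.
Total: 4526 days.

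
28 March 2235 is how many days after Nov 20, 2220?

Nov 20, 2220 → Nov 20, 2221: 365 days.
Nov 20, 2221 → Nov 20, 2222: 365 days.
Nov 20, 2222 → Nov 20, 2223: 365 days.
Nov 20, 2223 → Nov 20, 2224: 366 days (Feb 29, 2224 is in that span).
Nov 20, 2224 → Nov 20, 2225: 365 days.
Nov 20, 2225 → Nov 20, 2226: 365 days.
Nov 20, 2226 → Nov 20, 2227: 365 days.
Nov 20, 2227 → Nov 20, 2228: 366 days (Feb 29, 2228 is in that span).
Nov 20, 2228 → Nov 20, 2229: 365 days.
Nov 20, 2229 → Nov 20, 2230: 365 days.
Nov 20, 2230 → Nov 20, 2231: 365 days.
Nov 20, 2231 → Nov 20, 2232: 366 days (Feb 29, 2232 is in that span).
Nov 20, 2232 → Nov 20, 2233: 365 days.
Nov 20, 2233 → Nov 20, 2234: 365 days.
Nov 20, 2234 → Dec 20, 2234: 30 days (November has 30).
Dec 20, 2234 → Jan 20, 2235: 31 days (December has 31).
Jan 20, 2235 → Feb 20, 2235: 31 days (January has 31).
Feb 20, 2235 → Mar 20, 2235: 28 days (February has 28).
Mar 20, 2235 → Mar 28, 2235: 8 days.
Total: 5241 days.

5241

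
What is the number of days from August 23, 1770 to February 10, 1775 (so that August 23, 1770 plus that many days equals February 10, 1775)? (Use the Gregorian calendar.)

Aug 23, 1770 → Aug 23, 1771: 365 days.
Aug 23, 1771 → Aug 23, 1772: 366 days (Feb 29, 1772 is in that span).
Aug 23, 1772 → Aug 23, 1773: 365 days.
Aug 23, 1773 → Aug 23, 1774: 365 days.
Aug 23, 1774 → Sep 23, 1774: 31 days (August has 31).
Sep 23, 1774 → Oct 23, 1774: 30 days (September has 30).
Oct 23, 1774 → Nov 23, 1774: 31 days (October has 31).
Nov 23, 1774 → Dec 23, 1774: 30 days (November has 30).
Dec 23, 1774 → Jan 23, 1775: 31 days (December has 31).
Jan 23, 1775 → Feb 10, 1775: 18 days.
Total: 1632 days.

1632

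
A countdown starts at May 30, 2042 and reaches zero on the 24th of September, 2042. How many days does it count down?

May 30, 2042 → Jun 30, 2042: 31 days (May has 31).
Jun 30, 2042 → Jul 30, 2042: 30 days (June has 30).
Jul 30, 2042 → Aug 30, 2042: 31 days (July has 31).
Aug 30, 2042 → Sep 24, 2042: 25 days.
Total: 117 days.

117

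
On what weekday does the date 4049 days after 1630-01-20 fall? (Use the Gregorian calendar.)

Jan 20, 1630 is a Sunday.
4049 mod 7 = 3, so 4049 days after a Sunday is Sunday + 3 = Wednesday.

Wednesday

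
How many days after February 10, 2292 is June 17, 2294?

858

Feb 10, 2292 → Feb 10, 2293: 366 days (Feb 29, 2292 is in that span).
Feb 10, 2293 → Feb 10, 2294: 365 days.
Feb 10, 2294 → Mar 10, 2294: 28 days (February has 28).
Mar 10, 2294 → Apr 10, 2294: 31 days (March has 31).
Apr 10, 2294 → May 10, 2294: 30 days (April has 30).
May 10, 2294 → Jun 10, 2294: 31 days (May has 31).
Jun 10, 2294 → Jun 17, 2294: 7 days.
Total: 858 days.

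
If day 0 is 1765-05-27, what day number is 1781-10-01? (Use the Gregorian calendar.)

May 27, 1765 → May 27, 1766: 365 days.
May 27, 1766 → May 27, 1767: 365 days.
May 27, 1767 → May 27, 1768: 366 days (Feb 29, 1768 is in that span).
May 27, 1768 → May 27, 1769: 365 days.
May 27, 1769 → May 27, 1770: 365 days.
May 27, 1770 → May 27, 1771: 365 days.
May 27, 1771 → May 27, 1772: 366 days (Feb 29, 1772 is in that span).
May 27, 1772 → May 27, 1773: 365 days.
May 27, 1773 → May 27, 1774: 365 days.
May 27, 1774 → May 27, 1775: 365 days.
May 27, 1775 → May 27, 1776: 366 days (Feb 29, 1776 is in that span).
May 27, 1776 → May 27, 1777: 365 days.
May 27, 1777 → May 27, 1778: 365 days.
May 27, 1778 → May 27, 1779: 365 days.
May 27, 1779 → May 27, 1780: 366 days (Feb 29, 1780 is in that span).
May 27, 1780 → May 27, 1781: 365 days.
May 27, 1781 → Jun 27, 1781: 31 days (May has 31).
Jun 27, 1781 → Jul 27, 1781: 30 days (June has 30).
Jul 27, 1781 → Aug 27, 1781: 31 days (July has 31).
Aug 27, 1781 → Sep 27, 1781: 31 days (August has 31).
Sep 27, 1781 → Oct 1, 1781: 4 days.
Total: 5971 days.

5971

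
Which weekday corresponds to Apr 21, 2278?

Sunday

Doomsday rule: the anchor day for the 2200s is Friday. For year 78: 78÷12 = 6 r 6, and 6÷4 = 1, so 6+6+1 = 13.
Friday + 13 ≡ Thursday — that's 2278's doomsday.
In April the doomsday date is Apr 4.
Apr 21 is 17 days after Apr 4; 17 mod 7 = 3, so Thursday + 3 = Sunday.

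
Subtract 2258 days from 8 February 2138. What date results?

−365 (one year) → Feb 8, 2137 (1893 left).
−366 (one year; includes Feb 29, 2136) → Feb 8, 2136 (1527 left).
−365 (one year) → Feb 8, 2135 (1162 left).
−365 (one year) → Feb 8, 2134 (797 left).
−365 (one year) → Feb 8, 2133 (432 left).
−366 (one year; includes Feb 29, 2132) → Feb 8, 2132 (66 left).
−8 → Jan 31, 2132 (end of Jan, 31 days; 58 left).
−31 → Dec 31, 2131 (end of Dec, 31 days; 27 left).
−27 → Dec 4, 2131.

December 4, 2131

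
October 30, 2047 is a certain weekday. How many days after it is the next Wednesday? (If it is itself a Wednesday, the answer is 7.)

Oct 30, 2047 is a Wednesday.
From Wednesday to the next Wednesday is 7 days.

7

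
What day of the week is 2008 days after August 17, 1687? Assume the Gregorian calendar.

Saturday

Aug 17, 1687 is a Sunday.
2008 mod 7 = 6, so 2008 days after a Sunday is Sunday + 6 = Saturday.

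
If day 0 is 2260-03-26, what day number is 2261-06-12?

Mar 26, 2260 → Mar 26, 2261: 365 days.
Mar 26, 2261 → Apr 26, 2261: 31 days (March has 31).
Apr 26, 2261 → May 26, 2261: 30 days (April has 30).
May 26, 2261 → Jun 12, 2261: 17 days.
Total: 443 days.

443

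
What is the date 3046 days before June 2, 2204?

January 29, 2196

−366 (one year; includes Feb 29, 2204) → Jun 2, 2203 (2680 left).
−365 (one year) → Jun 2, 2202 (2315 left).
−365 (one year) → Jun 2, 2201 (1950 left).
−365 (one year) → Jun 2, 2200 (1585 left).
−365 (one year) → Jun 2, 2199 (1220 left).
−365 (one year) → Jun 2, 2198 (855 left).
−365 (one year) → Jun 2, 2197 (490 left).
−365 (one year) → Jun 2, 2196 (125 left).
−2 → May 31, 2196 (end of May, 31 days; 123 left).
−31 → Apr 30, 2196 (end of Apr, 30 days; 92 left).
−30 → Mar 31, 2196 (end of Mar, 31 days; 62 left).
−31 → Feb 29, 2196 (end of Feb, 29 days; 31 left).
−29 → Jan 31, 2196 (end of Jan, 31 days; 2 left).
−2 → Jan 29, 2196.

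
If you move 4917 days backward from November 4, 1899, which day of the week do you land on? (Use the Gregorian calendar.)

Wednesday

First find the weekday of Nov 4, 1899. Doomsday rule: the anchor day for the 1800s is Friday. For year 99: 99÷12 = 8 r 3, and 3÷4 = 0, so 8+3+0 = 11.
Friday + 11 ≡ Tuesday — that's 1899's doomsday.
In November the doomsday date is Nov 7.
Nov 4 is 3 days before Nov 7; 3 mod 7 = 3, so Tuesday − 3 = Saturday.
4917 mod 7 = 3, so 4917 days before a Saturday is Saturday − 3 = Wednesday.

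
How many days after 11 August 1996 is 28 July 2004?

Aug 11, 1996 → Aug 11, 1997: 365 days.
Aug 11, 1997 → Aug 11, 1998: 365 days.
Aug 11, 1998 → Aug 11, 1999: 365 days.
Aug 11, 1999 → Aug 11, 2000: 366 days (Feb 29, 2000 is in that span).
Aug 11, 2000 → Aug 11, 2001: 365 days.
Aug 11, 2001 → Aug 11, 2002: 365 days.
Aug 11, 2002 → Aug 11, 2003: 365 days.
Aug 11, 2003 → Sep 11, 2003: 31 days (August has 31).
Sep 11, 2003 → Oct 11, 2003: 30 days (September has 30).
Oct 11, 2003 → Nov 11, 2003: 31 days (October has 31).
Nov 11, 2003 → Dec 11, 2003: 30 days (November has 30).
Dec 11, 2003 → Jan 11, 2004: 31 days (December has 31).
Jan 11, 2004 → Feb 11, 2004: 31 days (January has 31).
Feb 11, 2004 → Mar 11, 2004: 29 days (February has 29).
Mar 11, 2004 → Apr 11, 2004: 31 days (March has 31).
Apr 11, 2004 → May 11, 2004: 30 days (April has 30).
May 11, 2004 → Jun 11, 2004: 31 days (May has 31).
Jun 11, 2004 → Jul 11, 2004: 30 days (June has 30).
Jul 11, 2004 → Jul 28, 2004: 17 days.
Total: 2908 days.

2908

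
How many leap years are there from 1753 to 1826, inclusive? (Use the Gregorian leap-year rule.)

17

Multiples of 4 in [1753,1826]: 18.
Of those, multiples of 100: 1 (not leap unless ÷400).
Multiples of 400: 0.
Leap years = 18 − 1 + 0 = 17.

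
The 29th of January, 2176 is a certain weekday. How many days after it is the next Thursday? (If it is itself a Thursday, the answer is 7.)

Jan 29, 2176 is a Monday.
From Monday to the next Thursday is 3 days.

3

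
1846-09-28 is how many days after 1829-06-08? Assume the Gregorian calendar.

6321

Jun 8, 1829 → Jun 8, 1830: 365 days.
Jun 8, 1830 → Jun 8, 1831: 365 days.
Jun 8, 1831 → Jun 8, 1832: 366 days (Feb 29, 1832 is in that span).
Jun 8, 1832 → Jun 8, 1833: 365 days.
Jun 8, 1833 → Jun 8, 1834: 365 days.
Jun 8, 1834 → Jun 8, 1835: 365 days.
Jun 8, 1835 → Jun 8, 1836: 366 days (Feb 29, 1836 is in that span).
Jun 8, 1836 → Jun 8, 1837: 365 days.
Jun 8, 1837 → Jun 8, 1838: 365 days.
Jun 8, 1838 → Jun 8, 1839: 365 days.
Jun 8, 1839 → Jun 8, 1840: 366 days (Feb 29, 1840 is in that span).
Jun 8, 1840 → Jun 8, 1841: 365 days.
Jun 8, 1841 → Jun 8, 1842: 365 days.
Jun 8, 1842 → Jun 8, 1843: 365 days.
Jun 8, 1843 → Jun 8, 1844: 366 days (Feb 29, 1844 is in that span).
Jun 8, 1844 → Jun 8, 1845: 365 days.
Jun 8, 1845 → Jun 8, 1846: 365 days.
Jun 8, 1846 → Jul 8, 1846: 30 days (June has 30).
Jul 8, 1846 → Aug 8, 1846: 31 days (July has 31).
Aug 8, 1846 → Sep 8, 1846: 31 days (August has 31).
Sep 8, 1846 → Sep 28, 1846: 20 days.
Total: 6321 days.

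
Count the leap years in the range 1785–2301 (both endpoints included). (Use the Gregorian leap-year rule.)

124

Multiples of 4 in [1785,2301]: 129.
Of those, multiples of 100: 6 (not leap unless ÷400).
Multiples of 400: 1.
Leap years = 129 − 6 + 1 = 124.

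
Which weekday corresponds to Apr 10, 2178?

Doomsday rule: the anchor day for the 2100s is Sunday. For year 78: 78÷12 = 6 r 6, and 6÷4 = 1, so 6+6+1 = 13.
Sunday + 13 ≡ Saturday — that's 2178's doomsday.
In April the doomsday date is Apr 4.
Apr 10 is 6 days after Apr 4; 6 mod 7 = 6, so Saturday + 6 = Friday.

Friday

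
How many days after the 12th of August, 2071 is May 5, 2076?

1728

Aug 12, 2071 → Aug 12, 2072: 366 days (Feb 29, 2072 is in that span).
Aug 12, 2072 → Aug 12, 2073: 365 days.
Aug 12, 2073 → Aug 12, 2074: 365 days.
Aug 12, 2074 → Aug 12, 2075: 365 days.
Aug 12, 2075 → Sep 12, 2075: 31 days (August has 31).
Sep 12, 2075 → Oct 12, 2075: 30 days (September has 30).
Oct 12, 2075 → Nov 12, 2075: 31 days (October has 31).
Nov 12, 2075 → Dec 12, 2075: 30 days (November has 30).
Dec 12, 2075 → Jan 12, 2076: 31 days (December has 31).
Jan 12, 2076 → Feb 12, 2076: 31 days (January has 31).
Feb 12, 2076 → Mar 12, 2076: 29 days (February has 29).
Mar 12, 2076 → Apr 12, 2076: 31 days (March has 31).
Apr 12, 2076 → May 5, 2076: 23 days.
Total: 1728 days.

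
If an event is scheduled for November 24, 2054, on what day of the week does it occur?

Doomsday rule: the anchor day for the 2000s is Tuesday. For year 54: 54÷12 = 4 r 6, and 6÷4 = 1, so 4+6+1 = 11.
Tuesday + 11 ≡ Saturday — that's 2054's doomsday.
In November the doomsday date is Nov 7.
Nov 24 is 17 days after Nov 7; 17 mod 7 = 3, so Saturday + 3 = Tuesday.

Tuesday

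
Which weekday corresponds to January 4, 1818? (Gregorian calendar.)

Doomsday rule: the anchor day for the 1800s is Friday. For year 18: 18÷12 = 1 r 6, and 6÷4 = 1, so 1+6+1 = 8.
Friday + 8 ≡ Saturday — that's 1818's doomsday.
In January the doomsday date is Jan 3 (1818 is not a leap year).
Jan 4 is 1 day after Jan 3; 1 mod 7 = 1, so Saturday + 1 = Sunday.

Sunday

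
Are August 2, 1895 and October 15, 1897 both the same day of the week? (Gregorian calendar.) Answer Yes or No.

Yes

From Aug 2, 1895 to Oct 15, 1897 is 805 days.
805 mod 7 = 0, so they are the same weekday.
(Aug 2, 1895 is a Friday; Oct 15, 1897 is a Friday.)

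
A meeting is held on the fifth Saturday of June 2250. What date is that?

June 29, 2250

June 1, 2250 is a Saturday.
The first Saturday is therefore June 1 (same day).
The fifth Saturday is 1 + 4×7 = June 29.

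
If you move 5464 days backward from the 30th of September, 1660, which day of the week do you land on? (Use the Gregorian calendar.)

Sep 30, 1660 is a Thursday.
5464 mod 7 = 4, so 5464 days before a Thursday is Thursday − 4 = Sunday.

Sunday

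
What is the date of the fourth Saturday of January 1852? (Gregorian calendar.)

January 24, 1852

January 1, 1852 is a Thursday.
The first Saturday is therefore January 3 (2 days later).
The fourth Saturday is 3 + 3×7 = January 24.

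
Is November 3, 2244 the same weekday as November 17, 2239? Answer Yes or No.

Yes

From Nov 17, 2239 to Nov 3, 2244 is 1813 days.
1813 mod 7 = 0, so they are the same weekday.
(Nov 17, 2239 is a Sunday; Nov 3, 2244 is a Sunday.)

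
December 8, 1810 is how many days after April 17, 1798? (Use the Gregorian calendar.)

Apr 17, 1798 → Apr 17, 1799: 365 days.
Apr 17, 1799 → Apr 17, 1800: 365 days.
Apr 17, 1800 → Apr 17, 1801: 365 days.
Apr 17, 1801 → Apr 17, 1802: 365 days.
Apr 17, 1802 → Apr 17, 1803: 365 days.
Apr 17, 1803 → Apr 17, 1804: 366 days (Feb 29, 1804 is in that span).
Apr 17, 1804 → Apr 17, 1805: 365 days.
Apr 17, 1805 → Apr 17, 1806: 365 days.
Apr 17, 1806 → Apr 17, 1807: 365 days.
Apr 17, 1807 → Apr 17, 1808: 366 days (Feb 29, 1808 is in that span).
Apr 17, 1808 → Apr 17, 1809: 365 days.
Apr 17, 1809 → Apr 17, 1810: 365 days.
Apr 17, 1810 → May 17, 1810: 30 days (April has 30).
May 17, 1810 → Jun 17, 1810: 31 days (May has 31).
Jun 17, 1810 → Jul 17, 1810: 30 days (June has 30).
Jul 17, 1810 → Aug 17, 1810: 31 days (July has 31).
Aug 17, 1810 → Sep 17, 1810: 31 days (August has 31).
Sep 17, 1810 → Oct 17, 1810: 30 days (September has 30).
Oct 17, 1810 → Nov 17, 1810: 31 days (October has 31).
Nov 17, 1810 → Dec 8, 1810: 21 days.
Total: 4617 days.

4617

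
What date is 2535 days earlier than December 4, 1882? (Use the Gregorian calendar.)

−365 (one year) → Dec 4, 1881 (2170 left).
−365 (one year) → Dec 4, 1880 (1805 left).
−366 (one year; includes Feb 29, 1880) → Dec 4, 1879 (1439 left).
−365 (one year) → Dec 4, 1878 (1074 left).
−365 (one year) → Dec 4, 1877 (709 left).
−365 (one year) → Dec 4, 1876 (344 left).
−4 → Nov 30, 1876 (end of Nov, 30 days; 340 left).
−30 → Oct 31, 1876 (end of Oct, 31 days; 310 left).
−31 → Sep 30, 1876 (end of Sep, 30 days; 279 left).
−30 → Aug 31, 1876 (end of Aug, 31 days; 249 left).
−31 → Jul 31, 1876 (end of Jul, 31 days; 218 left).
−31 → Jun 30, 1876 (end of Jun, 30 days; 187 left).
−30 → May 31, 1876 (end of May, 31 days; 157 left).
−31 → Apr 30, 1876 (end of Apr, 30 days; 126 left).
−30 → Mar 31, 1876 (end of Mar, 31 days; 96 left).
−31 → Feb 29, 1876 (end of Feb, 29 days; 65 left).
−29 → Jan 31, 1876 (end of Jan, 31 days; 36 left).
−31 → Dec 31, 1875 (end of Dec, 31 days; 5 left).
−5 → Dec 26, 1875.

December 26, 1875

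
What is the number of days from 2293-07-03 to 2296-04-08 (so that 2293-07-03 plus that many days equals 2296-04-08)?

Jul 3, 2293 → Jul 3, 2294: 365 days.
Jul 3, 2294 → Jul 3, 2295: 365 days.
Jul 3, 2295 → Aug 3, 2295: 31 days (July has 31).
Aug 3, 2295 → Sep 3, 2295: 31 days (August has 31).
Sep 3, 2295 → Oct 3, 2295: 30 days (September has 30).
Oct 3, 2295 → Nov 3, 2295: 31 days (October has 31).
Nov 3, 2295 → Dec 3, 2295: 30 days (November has 30).
Dec 3, 2295 → Jan 3, 2296: 31 days (December has 31).
Jan 3, 2296 → Feb 3, 2296: 31 days (January has 31).
Feb 3, 2296 → Mar 3, 2296: 29 days (February has 29).
Mar 3, 2296 → Apr 3, 2296: 31 days (March has 31).
Apr 3, 2296 → Apr 8, 2296: 5 days.
Total: 1010 days.

1010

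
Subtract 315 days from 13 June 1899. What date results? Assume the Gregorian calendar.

−13 → May 31, 1899 (end of May, 31 days; 302 left).
−31 → Apr 30, 1899 (end of Apr, 30 days; 271 left).
−30 → Mar 31, 1899 (end of Mar, 31 days; 241 left).
−31 → Feb 28, 1899 (end of Feb, 28 days; 210 left).
−28 → Jan 31, 1899 (end of Jan, 31 days; 182 left).
−31 → Dec 31, 1898 (end of Dec, 31 days; 151 left).
−31 → Nov 30, 1898 (end of Nov, 30 days; 120 left).
−30 → Oct 31, 1898 (end of Oct, 31 days; 90 left).
−31 → Sep 30, 1898 (end of Sep, 30 days; 59 left).
−30 → Aug 31, 1898 (end of Aug, 31 days; 29 left).
−29 → Aug 2, 1898.

August 2, 1898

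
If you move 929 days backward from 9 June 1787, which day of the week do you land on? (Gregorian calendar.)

First find the weekday of Jun 9, 1787. Doomsday rule: the anchor day for the 1700s is Sunday. For year 87: 87÷12 = 7 r 3, and 3÷4 = 0, so 7+3+0 = 10.
Sunday + 10 ≡ Wednesday — that's 1787's doomsday.
In June the doomsday date is Jun 6.
Jun 9 is 3 days after Jun 6; 3 mod 7 = 3, so Wednesday + 3 = Saturday.
929 mod 7 = 5, so 929 days before a Saturday is Saturday − 5 = Monday.

Monday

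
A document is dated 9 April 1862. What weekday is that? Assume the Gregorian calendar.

Wednesday

Doomsday rule: the anchor day for the 1800s is Friday. For year 62: 62÷12 = 5 r 2, and 2÷4 = 0, so 5+2+0 = 7.
Friday + 7 ≡ Friday — that's 1862's doomsday.
In April the doomsday date is Apr 4.
Apr 9 is 5 days after Apr 4; 5 mod 7 = 5, so Friday + 5 = Wednesday.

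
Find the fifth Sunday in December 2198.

December 30, 2198

December 1, 2198 is a Saturday.
The first Sunday is therefore December 2 (1 days later).
The fifth Sunday is 2 + 4×7 = December 30.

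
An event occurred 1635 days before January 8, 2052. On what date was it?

July 18, 2047

−365 (one year) → Jan 8, 2051 (1270 left).
−365 (one year) → Jan 8, 2050 (905 left).
−365 (one year) → Jan 8, 2049 (540 left).
−366 (one year; includes Feb 29, 2048) → Jan 8, 2048 (174 left).
−8 → Dec 31, 2047 (end of Dec, 31 days; 166 left).
−31 → Nov 30, 2047 (end of Nov, 30 days; 135 left).
−30 → Oct 31, 2047 (end of Oct, 31 days; 105 left).
−31 → Sep 30, 2047 (end of Sep, 30 days; 74 left).
−30 → Aug 31, 2047 (end of Aug, 31 days; 44 left).
−31 → Jul 31, 2047 (end of Jul, 31 days; 13 left).
−13 → Jul 18, 2047.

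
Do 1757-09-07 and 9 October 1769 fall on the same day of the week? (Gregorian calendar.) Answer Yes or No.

From Sep 7, 1757 to Oct 9, 1769 is 4415 days.
4415 mod 7 = 5, so they are different weekdays.
(Sep 7, 1757 is a Wednesday; Oct 9, 1769 is a Monday.)

No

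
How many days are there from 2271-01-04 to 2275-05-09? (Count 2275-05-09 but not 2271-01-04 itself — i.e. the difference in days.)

Jan 4, 2271 → Jan 4, 2272: 365 days.
Jan 4, 2272 → Jan 4, 2273: 366 days (Feb 29, 2272 is in that span).
Jan 4, 2273 → Jan 4, 2274: 365 days.
Jan 4, 2274 → Jan 4, 2275: 365 days.
Jan 4, 2275 → Feb 4, 2275: 31 days (January has 31).
Feb 4, 2275 → Mar 4, 2275: 28 days (February has 28).
Mar 4, 2275 → Apr 4, 2275: 31 days (March has 31).
Apr 4, 2275 → May 4, 2275: 30 days (April has 30).
May 4, 2275 → May 9, 2275: 5 days.
Total: 1586 days.

1586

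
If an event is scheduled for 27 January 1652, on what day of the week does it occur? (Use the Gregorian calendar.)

Saturday

Doomsday rule: the anchor day for the 1600s is Tuesday. For year 52: 52÷12 = 4 r 4, and 4÷4 = 1, so 4+4+1 = 9.
Tuesday + 9 ≡ Thursday — that's 1652's doomsday.
In January the doomsday date is Jan 4 (1652 is a leap year (divisible by 4)).
Jan 27 is 23 days after Jan 4; 23 mod 7 = 2, so Thursday + 2 = Saturday.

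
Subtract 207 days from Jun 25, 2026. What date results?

November 30, 2025

−25 → May 31, 2026 (end of May, 31 days; 182 left).
−31 → Apr 30, 2026 (end of Apr, 30 days; 151 left).
−30 → Mar 31, 2026 (end of Mar, 31 days; 121 left).
−31 → Feb 28, 2026 (end of Feb, 28 days; 90 left).
−28 → Jan 31, 2026 (end of Jan, 31 days; 62 left).
−31 → Dec 31, 2025 (end of Dec, 31 days; 31 left).
−31 → Nov 30, 2025 (end of Nov, 30 days; 0 left).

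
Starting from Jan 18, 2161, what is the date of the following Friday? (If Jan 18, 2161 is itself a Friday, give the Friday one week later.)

January 23, 2161

Jan 18, 2161 is a Sunday.
From Sunday to the next Friday is 5 days.
Jan 18, 2161 + 5 = Jan 23, 2161.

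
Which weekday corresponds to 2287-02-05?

Doomsday rule: the anchor day for the 2200s is Friday. For year 87: 87÷12 = 7 r 3, and 3÷4 = 0, so 7+3+0 = 10.
Friday + 10 ≡ Monday — that's 2287's doomsday.
In February the doomsday date is Feb 28 (2287 is not a leap year).
Feb 5 is 23 days before Feb 28; 23 mod 7 = 2, so Monday − 2 = Saturday.

Saturday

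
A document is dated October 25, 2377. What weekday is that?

Tuesday

Doomsday rule: the anchor day for the 2300s is Wednesday. For year 77: 77÷12 = 6 r 5, and 5÷4 = 1, so 6+5+1 = 12.
Wednesday + 12 ≡ Monday — that's 2377's doomsday.
In October the doomsday date is Oct 10.
Oct 25 is 15 days after Oct 10; 15 mod 7 = 1, so Monday + 1 = Tuesday.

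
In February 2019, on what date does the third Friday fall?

February 15, 2019

February 1, 2019 is a Friday.
The first Friday is therefore February 1 (same day).
The third Friday is 1 + 2×7 = February 15.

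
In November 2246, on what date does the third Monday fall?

November 1, 2246 is a Sunday.
The first Monday is therefore November 2 (1 days later).
The third Monday is 2 + 2×7 = November 16.

November 16, 2246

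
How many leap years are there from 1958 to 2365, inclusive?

99

Multiples of 4 in [1958,2365]: 102.
Of those, multiples of 100: 4 (not leap unless ÷400).
Multiples of 400: 1.
Leap years = 102 − 4 + 1 = 99.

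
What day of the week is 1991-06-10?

Monday

Doomsday rule: the anchor day for the 1900s is Wednesday. For year 91: 91÷12 = 7 r 7, and 7÷4 = 1, so 7+7+1 = 15.
Wednesday + 15 ≡ Thursday — that's 1991's doomsday.
In June the doomsday date is Jun 6.
Jun 10 is 4 days after Jun 6; 4 mod 7 = 4, so Thursday + 4 = Monday.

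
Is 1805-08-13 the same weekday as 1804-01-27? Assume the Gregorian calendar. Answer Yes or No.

No

From Jan 27, 1804 to Aug 13, 1805 is 564 days.
564 mod 7 = 4, so they are different weekdays.
(Jan 27, 1804 is a Friday; Aug 13, 1805 is a Tuesday.)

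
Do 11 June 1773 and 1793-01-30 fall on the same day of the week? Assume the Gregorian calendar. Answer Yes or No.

No

From Jun 11, 1773 to Jan 30, 1793 is 7173 days.
7173 mod 7 = 5, so they are different weekdays.
(Jun 11, 1773 is a Friday; Jan 30, 1793 is a Wednesday.)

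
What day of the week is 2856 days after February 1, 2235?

Feb 1, 2235 is a Sunday.
2856 mod 7 = 0, so 2856 days after a Sunday is Sunday + 0 = Sunday.

Sunday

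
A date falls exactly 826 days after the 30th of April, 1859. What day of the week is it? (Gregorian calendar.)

Saturday

First find the weekday of Apr 30, 1859. Doomsday rule: the anchor day for the 1800s is Friday. For year 59: 59÷12 = 4 r 11, and 11÷4 = 2, so 4+11+2 = 17.
Friday + 17 ≡ Monday — that's 1859's doomsday.
In April the doomsday date is Apr 4.
Apr 30 is 26 days after Apr 4; 26 mod 7 = 5, so Monday + 5 = Saturday.
826 mod 7 = 0, so 826 days after a Saturday is Saturday + 0 = Saturday.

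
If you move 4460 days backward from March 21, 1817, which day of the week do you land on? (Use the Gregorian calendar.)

Thursday

First find the weekday of Mar 21, 1817. Doomsday rule: the anchor day for the 1800s is Friday. For year 17: 17÷12 = 1 r 5, and 5÷4 = 1, so 1+5+1 = 7.
Friday + 7 ≡ Friday — that's 1817's doomsday.
In March the doomsday date is Mar 14.
Mar 21 is 7 days after Mar 14; 7 mod 7 = 0, so Friday + 0 = Friday.
4460 mod 7 = 1, so 4460 days before a Friday is Friday − 1 = Thursday.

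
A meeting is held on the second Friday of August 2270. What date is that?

August 12, 2270

August 1, 2270 is a Monday.
The first Friday is therefore August 5 (4 days later).
The second Friday is 5 + 1×7 = August 12.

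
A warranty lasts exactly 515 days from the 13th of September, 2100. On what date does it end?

February 10, 2102

+365 (one year) → Sep 13, 2101 (150 left).
Sep has 30 days: +18 → Oct 1, 2101 (132 left).
Oct has 31 days: +31 → Nov 1, 2101 (101 left).
Nov has 30 days: +30 → Dec 1, 2101 (71 left).
Dec has 31 days: +31 → Jan 1, 2102 (40 left).
Jan has 31 days: +31 → Feb 1, 2102 (9 left).
+9 → Feb 10, 2102.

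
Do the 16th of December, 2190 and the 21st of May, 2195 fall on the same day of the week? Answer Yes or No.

From Dec 16, 2190 to May 21, 2195 is 1617 days.
1617 mod 7 = 0, so they are the same weekday.
(Dec 16, 2190 is a Thursday; May 21, 2195 is a Thursday.)

Yes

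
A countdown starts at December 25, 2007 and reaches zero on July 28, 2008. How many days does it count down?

Dec 25, 2007 → Jan 25, 2008: 31 days (December has 31).
Jan 25, 2008 → Feb 25, 2008: 31 days (January has 31).
Feb 25, 2008 → Mar 25, 2008: 29 days (February has 29).
Mar 25, 2008 → Apr 25, 2008: 31 days (March has 31).
Apr 25, 2008 → May 25, 2008: 30 days (April has 30).
May 25, 2008 → Jun 25, 2008: 31 days (May has 31).
Jun 25, 2008 → Jul 25, 2008: 30 days (June has 30).
Jul 25, 2008 → Jul 28, 2008: 3 days.
Total: 216 days.

216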